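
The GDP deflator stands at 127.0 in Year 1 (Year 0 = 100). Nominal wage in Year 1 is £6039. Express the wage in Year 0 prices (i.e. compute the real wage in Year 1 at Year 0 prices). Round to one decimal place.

4755.1

Real = Nominal ÷ (Index/100) = 6039 ÷ (127.0/100)
     = 6039 ÷ 1.270 = 4755.1181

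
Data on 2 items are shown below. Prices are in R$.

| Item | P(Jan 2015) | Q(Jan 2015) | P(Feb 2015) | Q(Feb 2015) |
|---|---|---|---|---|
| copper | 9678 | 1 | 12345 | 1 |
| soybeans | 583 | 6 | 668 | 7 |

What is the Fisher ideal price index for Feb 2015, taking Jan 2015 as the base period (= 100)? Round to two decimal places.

123.91

Laspeyres component (base-period weights):
ΣP(Feb 2015)Q(Jan 2015) = 12345×1 + 668×6 = 12345 + 4008 = 16353
ΣP(Jan 2015)Q(Jan 2015) = 9678×1 + 583×6 = 9678 + 3498 = 13176
L = 16353 / 13176 × 100 = 124.1120
Paasche component (current-period weights):
ΣP(Feb 2015)Q(Feb 2015) = 12345×1 + 668×7 = 12345 + 4676 = 17021
ΣP(Jan 2015)Q(Feb 2015) = 9678×1 + 583×7 = 9678 + 4081 = 13759
P = 17021 / 13759 × 100 = 123.7081
Fisher = √(L × P) = √(124.1120 × 123.7081) = 123.9099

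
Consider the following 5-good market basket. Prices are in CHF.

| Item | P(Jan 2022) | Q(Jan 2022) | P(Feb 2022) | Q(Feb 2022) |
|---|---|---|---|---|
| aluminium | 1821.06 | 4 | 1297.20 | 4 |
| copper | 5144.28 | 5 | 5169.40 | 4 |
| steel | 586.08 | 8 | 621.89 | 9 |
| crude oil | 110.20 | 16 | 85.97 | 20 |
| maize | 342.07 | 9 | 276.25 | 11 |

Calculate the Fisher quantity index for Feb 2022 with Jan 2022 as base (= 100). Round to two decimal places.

91.38

Laspeyres component (base-period weights):
ΣP(Jan 2022)Q(Feb 2022) = 1821.06×4 + 5144.28×4 + 586.08×9 + 110.20×20 + 342.07×11 = 7284.24 + 20577.12 + 5274.72 + 2204 + 3762.77 = 39102.85
ΣP(Jan 2022)Q(Jan 2022) = 1821.06×4 + 5144.28×5 + 586.08×8 + 110.20×16 + 342.07×9 = 7284.24 + 25721.4 + 4688.64 + 1763.2 + 3078.63 = 42536.11
L = 39102.85 / 42536.11 × 100 = 91.9286
Paasche component (current-period weights):
ΣP(Feb 2022)Q(Feb 2022) = 1297.20×4 + 5169.40×4 + 621.89×9 + 85.97×20 + 276.25×11 = 5188.8 + 20677.6 + 5597.01 + 1719.4 + 3038.75 = 36221.56
ΣP(Feb 2022)Q(Jan 2022) = 1297.20×4 + 5169.40×5 + 621.89×8 + 85.97×16 + 276.25×9 = 5188.8 + 25847 + 4975.12 + 1375.52 + 2486.25 = 39872.69
P = 36221.56 / 39872.69 × 100 = 90.8430
Fisher = √(L × P) = √(91.9286 × 90.8430) = 91.3842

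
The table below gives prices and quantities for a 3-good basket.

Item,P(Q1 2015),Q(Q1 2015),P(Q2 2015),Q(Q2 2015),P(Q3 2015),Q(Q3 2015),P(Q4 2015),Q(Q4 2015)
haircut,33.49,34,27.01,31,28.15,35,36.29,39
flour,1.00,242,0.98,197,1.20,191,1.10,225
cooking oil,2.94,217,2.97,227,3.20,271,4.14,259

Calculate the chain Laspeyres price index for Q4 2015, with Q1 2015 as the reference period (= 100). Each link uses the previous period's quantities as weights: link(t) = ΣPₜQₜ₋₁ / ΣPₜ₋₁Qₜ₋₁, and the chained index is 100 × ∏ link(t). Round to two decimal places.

120.03

Link Q1 2015→Q2 2015:
ΣP(Q2 2015)Q(Q1 2015) = 27.01×34 + 0.98×242 + 2.97×217 = 918.34 + 237.16 + 644.49 = 1799.99
ΣP(Q1 2015)Q(Q1 2015) = 33.49×34 + 1.00×242 + 2.94×217 = 1138.66 + 242 + 637.98 = 2018.64
link = 1799.99/2018.64 = 0.891685
Link Q2 2015→Q3 2015:
ΣP(Q3 2015)Q(Q2 2015) = 28.15×31 + 1.20×197 + 3.20×227 = 872.65 + 236.4 + 726.4 = 1835.45
ΣP(Q2 2015)Q(Q2 2015) = 27.01×31 + 0.98×197 + 2.97×227 = 837.31 + 193.06 + 674.19 = 1704.56
link = 1835.45/1704.56 = 1.076788
Link Q3 2015→Q4 2015:
ΣP(Q4 2015)Q(Q3 2015) = 36.29×35 + 1.10×191 + 4.14×271 = 1270.15 + 210.1 + 1121.94 = 2602.19
ΣP(Q3 2015)Q(Q3 2015) = 28.15×35 + 1.20×191 + 3.20×271 = 985.25 + 229.2 + 867.2 = 2081.65
link = 2602.19/2081.65 = 1.250061
Chained index = 100 × 0.891685 × 1.076788 × 1.250061 = 120.0253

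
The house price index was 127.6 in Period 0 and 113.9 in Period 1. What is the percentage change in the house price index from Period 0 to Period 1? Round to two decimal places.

-10.74%

Change = (113.9 − 127.6) / 127.6 × 100
       = -13.7 / 127.6 × 100 = -10.7367%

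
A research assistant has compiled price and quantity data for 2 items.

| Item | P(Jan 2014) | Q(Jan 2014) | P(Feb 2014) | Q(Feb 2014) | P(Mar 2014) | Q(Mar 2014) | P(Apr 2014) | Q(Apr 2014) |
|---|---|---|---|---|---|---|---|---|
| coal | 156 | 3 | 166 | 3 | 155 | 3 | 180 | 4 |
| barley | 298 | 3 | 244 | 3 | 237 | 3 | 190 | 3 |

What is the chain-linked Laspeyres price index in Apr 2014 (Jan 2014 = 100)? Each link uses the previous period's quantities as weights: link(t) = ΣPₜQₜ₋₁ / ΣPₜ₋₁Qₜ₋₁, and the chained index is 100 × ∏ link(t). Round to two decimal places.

81.50

Link Jan 2014→Feb 2014:
ΣP(Feb 2014)Q(Jan 2014) = 166×3 + 244×3 = 498 + 732 = 1230
ΣP(Jan 2014)Q(Jan 2014) = 156×3 + 298×3 = 468 + 894 = 1362
link = 1230/1362 = 0.903084
Link Feb 2014→Mar 2014:
ΣP(Mar 2014)Q(Feb 2014) = 155×3 + 237×3 = 465 + 711 = 1176
ΣP(Feb 2014)Q(Feb 2014) = 166×3 + 244×3 = 498 + 732 = 1230
link = 1176/1230 = 0.956098
Link Mar 2014→Apr 2014:
ΣP(Apr 2014)Q(Mar 2014) = 180×3 + 190×3 = 540 + 570 = 1110
ΣP(Mar 2014)Q(Mar 2014) = 155×3 + 237×3 = 465 + 711 = 1176
link = 1110/1176 = 0.943878
Chained index = 100 × 0.903084 × 0.956098 × 0.943878 = 81.4978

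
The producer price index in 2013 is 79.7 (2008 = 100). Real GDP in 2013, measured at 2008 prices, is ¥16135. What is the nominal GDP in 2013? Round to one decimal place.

Nominal = Real × (Index/100) = 16135 × (79.7/100)
        = 16135 × 0.797 = 12859.5950

12859.6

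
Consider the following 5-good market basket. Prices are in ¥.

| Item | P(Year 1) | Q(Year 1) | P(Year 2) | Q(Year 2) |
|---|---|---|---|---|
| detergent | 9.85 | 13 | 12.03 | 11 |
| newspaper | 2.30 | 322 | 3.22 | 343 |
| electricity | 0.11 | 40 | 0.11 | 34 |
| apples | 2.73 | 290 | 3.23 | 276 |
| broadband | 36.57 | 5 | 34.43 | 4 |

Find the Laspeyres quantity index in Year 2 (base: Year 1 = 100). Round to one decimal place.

Laspeyres quantity index uses base-period prices as weights.
ΣP(Year 1)·Q(Year 2) = 9.85×11 + 2.30×343 + 0.11×34 + 2.73×276 + 36.57×4 = 108.35 + 788.9 + 3.74 + 753.48 + 146.28 = 1800.75
ΣP(Year 1)·Q(Year 1) = 9.85×13 + 2.30×322 + 0.11×40 + 2.73×290 + 36.57×5 = 128.05 + 740.6 + 4.4 + 791.7 + 182.85 = 1847.6
Index = 1800.75 / 1847.6 × 100 = 97.4643

97.5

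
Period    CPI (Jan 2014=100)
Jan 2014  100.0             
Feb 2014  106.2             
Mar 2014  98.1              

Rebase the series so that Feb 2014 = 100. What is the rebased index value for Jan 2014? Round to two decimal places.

94.16

Rebased(Jan 2014) = 100.0 / 106.2 × 100 = 94.1620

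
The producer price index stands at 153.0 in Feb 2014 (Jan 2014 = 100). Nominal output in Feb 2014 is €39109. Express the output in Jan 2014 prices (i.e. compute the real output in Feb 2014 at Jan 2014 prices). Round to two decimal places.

25561.44

Real = Nominal ÷ (Index/100) = 39109 ÷ (153.0/100)
     = 39109 ÷ 1.530 = 25561.4379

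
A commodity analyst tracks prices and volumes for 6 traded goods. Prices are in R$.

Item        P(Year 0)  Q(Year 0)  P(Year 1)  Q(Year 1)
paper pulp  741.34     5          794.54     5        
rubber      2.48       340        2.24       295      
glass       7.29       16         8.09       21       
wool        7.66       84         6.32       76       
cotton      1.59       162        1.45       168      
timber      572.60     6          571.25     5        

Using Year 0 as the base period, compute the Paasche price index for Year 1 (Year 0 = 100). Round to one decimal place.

Paasche price index uses current-period quantities as weights.
ΣP(Year 1)·Q(Year 1) = 794.54×5 + 2.24×295 + 8.09×21 + 6.32×76 + 1.45×168 + 571.25×5 = 3972.7 + 660.8 + 169.89 + 480.32 + 243.6 + 2856.25 = 8383.56
ΣP(Year 0)·Q(Year 1) = 741.34×5 + 2.48×295 + 7.29×21 + 7.66×76 + 1.59×168 + 572.60×5 = 3706.7 + 731.6 + 153.09 + 582.16 + 267.12 + 2863 = 8303.67
Index = 8383.56 / 8303.67 × 100 = 100.9621

101.0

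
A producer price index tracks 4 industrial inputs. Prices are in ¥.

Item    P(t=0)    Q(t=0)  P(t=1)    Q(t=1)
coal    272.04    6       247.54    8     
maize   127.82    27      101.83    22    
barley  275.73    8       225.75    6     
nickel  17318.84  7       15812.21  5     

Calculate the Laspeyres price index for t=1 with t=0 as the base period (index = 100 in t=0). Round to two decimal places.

Laspeyres price index uses base-period quantities as weights.
ΣP(t=1)·Q(t=0) = 247.54×6 + 101.83×27 + 225.75×8 + 15812.21×7 = 1485.24 + 2749.41 + 1806 + 110685.47 = 116726.12
ΣP(t=0)·Q(t=0) = 272.04×6 + 127.82×27 + 275.73×8 + 17318.84×7 = 1632.24 + 3451.14 + 2205.84 + 121231.88 = 128521.1
Index = 116726.12 / 128521.1 × 100 = 90.8225

90.82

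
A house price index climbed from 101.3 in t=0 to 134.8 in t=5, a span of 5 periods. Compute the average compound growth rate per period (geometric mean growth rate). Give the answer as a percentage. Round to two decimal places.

5.88%

Growth factor = (134.8/101.3)^(1/5) = (1.330701)^(1/5) = 1.058805
Growth rate = 1.058805 − 1 = 0.058805 = 5.8805%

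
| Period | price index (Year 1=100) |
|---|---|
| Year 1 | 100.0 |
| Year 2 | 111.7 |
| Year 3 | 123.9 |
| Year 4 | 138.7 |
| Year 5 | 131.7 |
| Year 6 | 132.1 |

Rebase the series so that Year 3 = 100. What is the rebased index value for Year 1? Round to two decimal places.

Rebased(Year 1) = 100.0 / 123.9 × 100 = 80.7103

80.71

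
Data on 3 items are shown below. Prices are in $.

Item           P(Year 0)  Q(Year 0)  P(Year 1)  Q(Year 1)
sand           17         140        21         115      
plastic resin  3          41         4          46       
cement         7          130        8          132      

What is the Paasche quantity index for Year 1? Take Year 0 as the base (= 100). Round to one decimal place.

88.2

Paasche quantity index uses current-period prices as weights.
ΣP(Year 1)·Q(Year 1) = 21×115 + 4×46 + 8×132 = 2415 + 184 + 1056 = 3655
ΣP(Year 1)·Q(Year 0) = 21×140 + 4×41 + 8×130 = 2940 + 164 + 1040 = 4144
Index = 3655 / 4144 × 100 = 88.1998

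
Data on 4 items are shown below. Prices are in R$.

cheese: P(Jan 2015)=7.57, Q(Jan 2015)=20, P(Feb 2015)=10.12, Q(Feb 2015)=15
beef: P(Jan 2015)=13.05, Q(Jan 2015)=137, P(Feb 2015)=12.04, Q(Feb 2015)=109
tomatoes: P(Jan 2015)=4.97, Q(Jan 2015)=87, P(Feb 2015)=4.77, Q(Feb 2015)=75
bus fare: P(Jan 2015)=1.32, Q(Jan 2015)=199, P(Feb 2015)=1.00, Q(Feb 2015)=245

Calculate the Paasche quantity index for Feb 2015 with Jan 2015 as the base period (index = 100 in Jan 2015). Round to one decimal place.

83.8

Paasche quantity index uses current-period prices as weights.
ΣP(Feb 2015)·Q(Feb 2015) = 10.12×15 + 12.04×109 + 4.77×75 + 1.00×245 = 151.8 + 1312.36 + 357.75 + 245 = 2066.91
ΣP(Feb 2015)·Q(Jan 2015) = 10.12×20 + 12.04×137 + 4.77×87 + 1.00×199 = 202.4 + 1649.48 + 414.99 + 199 = 2465.87
Index = 2066.91 / 2465.87 × 100 = 83.8207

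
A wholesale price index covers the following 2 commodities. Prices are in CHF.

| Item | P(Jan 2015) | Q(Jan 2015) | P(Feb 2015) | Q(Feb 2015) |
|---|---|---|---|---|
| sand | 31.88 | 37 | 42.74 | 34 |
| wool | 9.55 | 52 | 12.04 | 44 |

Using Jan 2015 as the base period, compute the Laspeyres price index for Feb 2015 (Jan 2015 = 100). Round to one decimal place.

131.7

Laspeyres price index uses base-period quantities as weights.
ΣP(Feb 2015)·Q(Jan 2015) = 42.74×37 + 12.04×52 = 1581.38 + 626.08 = 2207.46
ΣP(Jan 2015)·Q(Jan 2015) = 31.88×37 + 9.55×52 = 1179.56 + 496.6 = 1676.16
Index = 2207.46 / 1676.16 × 100 = 131.6975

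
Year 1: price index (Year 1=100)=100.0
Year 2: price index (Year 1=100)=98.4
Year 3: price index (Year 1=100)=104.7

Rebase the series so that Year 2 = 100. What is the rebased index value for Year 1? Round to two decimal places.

101.63

Rebased(Year 1) = 100.0 / 98.4 × 100 = 101.6260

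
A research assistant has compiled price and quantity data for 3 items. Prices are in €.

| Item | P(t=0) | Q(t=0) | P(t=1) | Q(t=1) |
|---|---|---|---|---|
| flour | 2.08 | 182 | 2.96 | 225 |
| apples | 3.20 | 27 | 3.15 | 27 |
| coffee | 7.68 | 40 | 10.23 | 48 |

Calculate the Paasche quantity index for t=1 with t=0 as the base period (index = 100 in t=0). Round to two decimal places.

Paasche quantity index uses current-period prices as weights.
ΣP(t=1)·Q(t=1) = 2.96×225 + 3.15×27 + 10.23×48 = 666 + 85.05 + 491.04 = 1242.09
ΣP(t=1)·Q(t=0) = 2.96×182 + 3.15×27 + 10.23×40 = 538.72 + 85.05 + 409.2 = 1032.97
Index = 1242.09 / 1032.97 × 100 = 120.2445

120.24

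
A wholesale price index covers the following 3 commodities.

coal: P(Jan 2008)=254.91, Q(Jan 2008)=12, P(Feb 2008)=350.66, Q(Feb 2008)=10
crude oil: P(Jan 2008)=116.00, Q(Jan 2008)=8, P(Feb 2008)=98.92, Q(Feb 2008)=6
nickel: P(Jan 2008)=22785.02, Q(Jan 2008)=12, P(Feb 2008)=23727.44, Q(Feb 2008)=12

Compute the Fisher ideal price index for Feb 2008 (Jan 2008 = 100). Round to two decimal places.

104.42

Laspeyres component (base-period weights):
ΣP(Feb 2008)Q(Jan 2008) = 350.66×12 + 98.92×8 + 23727.44×12 = 4207.92 + 791.36 + 284729.28 = 289728.56
ΣP(Jan 2008)Q(Jan 2008) = 254.91×12 + 116.00×8 + 22785.02×12 = 3058.92 + 928 + 273420.24 = 277407.16
L = 289728.56 / 277407.16 × 100 = 104.4416
Paasche component (current-period weights):
ΣP(Feb 2008)Q(Feb 2008) = 350.66×10 + 98.92×6 + 23727.44×12 = 3506.6 + 593.52 + 284729.28 = 288829.4
ΣP(Jan 2008)Q(Feb 2008) = 254.91×10 + 116.00×6 + 22785.02×12 = 2549.1 + 696 + 273420.24 = 276665.34
P = 288829.4 / 276665.34 × 100 = 104.3967
Fisher = √(L × P) = √(104.4416 × 104.3967) = 104.4191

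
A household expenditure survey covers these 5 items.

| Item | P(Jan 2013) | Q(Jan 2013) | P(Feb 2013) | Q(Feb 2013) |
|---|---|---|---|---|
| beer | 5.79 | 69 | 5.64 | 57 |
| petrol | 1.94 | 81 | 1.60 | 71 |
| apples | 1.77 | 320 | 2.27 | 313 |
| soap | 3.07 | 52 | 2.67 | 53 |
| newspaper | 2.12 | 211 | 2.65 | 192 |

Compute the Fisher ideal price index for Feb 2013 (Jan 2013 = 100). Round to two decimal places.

112.58

Laspeyres component (base-period weights):
ΣP(Feb 2013)Q(Jan 2013) = 5.64×69 + 1.60×81 + 2.27×320 + 2.67×52 + 2.65×211 = 389.16 + 129.6 + 726.4 + 138.84 + 559.15 = 1943.15
ΣP(Jan 2013)Q(Jan 2013) = 5.79×69 + 1.94×81 + 1.77×320 + 3.07×52 + 2.12×211 = 399.51 + 157.14 + 566.4 + 159.64 + 447.32 = 1730.01
L = 1943.15 / 1730.01 × 100 = 112.3202
Paasche component (current-period weights):
ΣP(Feb 2013)Q(Feb 2013) = 5.64×57 + 1.60×71 + 2.27×313 + 2.67×53 + 2.65×192 = 321.48 + 113.6 + 710.51 + 141.51 + 508.8 = 1795.9
ΣP(Jan 2013)Q(Feb 2013) = 5.79×57 + 1.94×71 + 1.77×313 + 3.07×53 + 2.12×192 = 330.03 + 137.74 + 554.01 + 162.71 + 407.04 = 1591.53
P = 1795.9 / 1591.53 × 100 = 112.8411
Fisher = √(L × P) = √(112.3202 × 112.8411) = 112.5803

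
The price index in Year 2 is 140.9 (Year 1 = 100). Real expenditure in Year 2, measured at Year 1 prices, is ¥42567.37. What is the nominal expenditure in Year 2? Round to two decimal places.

Nominal = Real × (Index/100) = 42567.37 × (140.9/100)
        = 42567.37 × 1.409 = 59977.4243

59977.42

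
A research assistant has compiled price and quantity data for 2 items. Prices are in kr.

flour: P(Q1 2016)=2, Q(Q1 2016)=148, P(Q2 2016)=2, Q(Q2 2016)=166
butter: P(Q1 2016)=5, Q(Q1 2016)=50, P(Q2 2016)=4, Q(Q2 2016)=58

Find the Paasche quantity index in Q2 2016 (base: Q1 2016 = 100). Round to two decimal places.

113.71

Paasche quantity index uses current-period prices as weights.
ΣP(Q2 2016)·Q(Q2 2016) = 2×166 + 4×58 = 332 + 232 = 564
ΣP(Q2 2016)·Q(Q1 2016) = 2×148 + 4×50 = 296 + 200 = 496
Index = 564 / 496 × 100 = 113.7097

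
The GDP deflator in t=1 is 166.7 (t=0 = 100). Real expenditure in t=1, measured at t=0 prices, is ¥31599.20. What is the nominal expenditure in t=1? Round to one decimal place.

52675.9

Nominal = Real × (Index/100) = 31599.20 × (166.7/100)
        = 31599.20 × 1.667 = 52675.8664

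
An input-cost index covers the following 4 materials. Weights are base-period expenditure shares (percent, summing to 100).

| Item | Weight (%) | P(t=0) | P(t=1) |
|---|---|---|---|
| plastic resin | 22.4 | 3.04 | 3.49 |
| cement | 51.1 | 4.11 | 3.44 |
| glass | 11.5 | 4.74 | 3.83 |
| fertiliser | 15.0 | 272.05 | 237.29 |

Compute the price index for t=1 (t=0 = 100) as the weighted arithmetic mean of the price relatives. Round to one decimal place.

plastic resin: 22.4 × (3.49/3.04) = 22.4 × 1.148026 = 25.7158
cement: 51.1 × (3.44/4.11) = 51.1 × 0.836983 = 42.7698
glass: 11.5 × (3.83/4.74) = 11.5 × 0.808017 = 9.2922
fertiliser: 15.0 × (237.29/272.05) = 15.0 × 0.872229 = 13.0834
Index = Σ wᵢ·(p₁ᵢ/p₀ᵢ) = 25.7158 + 42.7698 + 9.2922 + 13.0834 = 90.8613

90.9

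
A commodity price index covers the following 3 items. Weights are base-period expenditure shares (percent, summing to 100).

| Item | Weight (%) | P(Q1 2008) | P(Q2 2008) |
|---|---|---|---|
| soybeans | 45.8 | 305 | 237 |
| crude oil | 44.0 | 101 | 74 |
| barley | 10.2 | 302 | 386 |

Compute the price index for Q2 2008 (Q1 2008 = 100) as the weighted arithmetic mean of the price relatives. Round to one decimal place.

soybeans: 45.8 × (237/305) = 45.8 × 0.777049 = 35.5889
crude oil: 44.0 × (74/101) = 44.0 × 0.732673 = 32.2376
barley: 10.2 × (386/302) = 10.2 × 1.278146 = 13.0371
Index = Σ wᵢ·(p₁ᵢ/p₀ᵢ) = 35.5889 + 32.2376 + 13.0371 = 80.8636

80.9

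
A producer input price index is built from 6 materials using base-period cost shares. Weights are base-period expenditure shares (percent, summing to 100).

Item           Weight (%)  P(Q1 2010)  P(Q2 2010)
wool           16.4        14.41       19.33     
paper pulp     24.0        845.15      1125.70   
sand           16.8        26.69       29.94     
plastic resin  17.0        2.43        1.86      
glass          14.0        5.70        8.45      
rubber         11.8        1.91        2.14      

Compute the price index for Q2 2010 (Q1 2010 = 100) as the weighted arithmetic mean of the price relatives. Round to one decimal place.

119.8

wool: 16.4 × (19.33/14.41) = 16.4 × 1.341430 = 21.9994
paper pulp: 24.0 × (1125.70/845.15) = 24.0 × 1.331953 = 31.9669
sand: 16.8 × (29.94/26.69) = 16.8 × 1.121768 = 18.8457
plastic resin: 17.0 × (1.86/2.43) = 17.0 × 0.765432 = 13.0123
glass: 14.0 × (8.45/5.70) = 14.0 × 1.482456 = 20.7544
rubber: 11.8 × (2.14/1.91) = 11.8 × 1.120419 = 13.2209
Index = Σ wᵢ·(p₁ᵢ/p₀ᵢ) = 21.9994 + 31.9669 + 18.8457 + 13.0123 + 20.7544 + 13.2209 = 119.7997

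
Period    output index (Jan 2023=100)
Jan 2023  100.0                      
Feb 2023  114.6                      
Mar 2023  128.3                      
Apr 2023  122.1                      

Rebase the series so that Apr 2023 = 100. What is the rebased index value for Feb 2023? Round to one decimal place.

93.9

Rebased(Feb 2023) = 114.6 / 122.1 × 100 = 93.8575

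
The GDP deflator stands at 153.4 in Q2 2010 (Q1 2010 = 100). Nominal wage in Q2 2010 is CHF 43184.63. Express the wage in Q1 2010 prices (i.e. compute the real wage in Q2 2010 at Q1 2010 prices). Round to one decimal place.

Real = Nominal ÷ (Index/100) = 43184.63 ÷ (153.4/100)
     = 43184.63 ÷ 1.534 = 28151.6493

28151.6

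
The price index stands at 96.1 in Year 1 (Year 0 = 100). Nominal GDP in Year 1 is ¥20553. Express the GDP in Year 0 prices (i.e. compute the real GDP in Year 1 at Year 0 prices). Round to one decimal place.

Real = Nominal ÷ (Index/100) = 20553 ÷ (96.1/100)
     = 20553 ÷ 0.961 = 21387.0968

21387.1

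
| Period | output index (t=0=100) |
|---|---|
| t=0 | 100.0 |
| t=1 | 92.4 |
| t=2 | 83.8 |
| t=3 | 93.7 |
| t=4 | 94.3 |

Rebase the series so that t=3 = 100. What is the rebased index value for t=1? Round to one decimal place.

98.6

Rebased(t=1) = 92.4 / 93.7 × 100 = 98.6126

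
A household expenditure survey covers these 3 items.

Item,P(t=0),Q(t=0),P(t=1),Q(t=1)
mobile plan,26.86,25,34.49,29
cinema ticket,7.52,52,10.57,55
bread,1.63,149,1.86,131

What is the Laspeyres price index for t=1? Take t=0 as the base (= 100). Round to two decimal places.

Laspeyres price index uses base-period quantities as weights.
ΣP(t=1)·Q(t=0) = 34.49×25 + 10.57×52 + 1.86×149 = 862.25 + 549.64 + 277.14 = 1689.03
ΣP(t=0)·Q(t=0) = 26.86×25 + 7.52×52 + 1.63×149 = 671.5 + 391.04 + 242.87 = 1305.41
Index = 1689.03 / 1305.41 × 100 = 129.3869

129.39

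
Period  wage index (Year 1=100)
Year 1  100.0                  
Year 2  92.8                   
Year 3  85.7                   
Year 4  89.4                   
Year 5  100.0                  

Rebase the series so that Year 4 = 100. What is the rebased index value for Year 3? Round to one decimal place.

Rebased(Year 3) = 85.7 / 89.4 × 100 = 95.8613

95.9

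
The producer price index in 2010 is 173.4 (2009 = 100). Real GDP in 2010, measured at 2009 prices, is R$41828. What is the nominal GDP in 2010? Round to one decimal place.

72529.8

Nominal = Real × (Index/100) = 41828 × (173.4/100)
        = 41828 × 1.734 = 72529.7520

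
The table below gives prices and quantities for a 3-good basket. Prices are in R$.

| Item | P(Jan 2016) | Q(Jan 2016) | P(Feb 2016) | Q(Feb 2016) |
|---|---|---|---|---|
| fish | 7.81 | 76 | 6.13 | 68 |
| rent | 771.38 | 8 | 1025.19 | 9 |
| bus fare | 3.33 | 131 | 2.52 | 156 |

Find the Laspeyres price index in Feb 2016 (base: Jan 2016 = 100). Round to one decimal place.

125.0

Laspeyres price index uses base-period quantities as weights.
ΣP(Feb 2016)·Q(Jan 2016) = 6.13×76 + 1025.19×8 + 2.52×131 = 465.88 + 8201.52 + 330.12 = 8997.52
ΣP(Jan 2016)·Q(Jan 2016) = 7.81×76 + 771.38×8 + 3.33×131 = 593.56 + 6171.04 + 436.23 = 7200.83
Index = 8997.52 / 7200.83 × 100 = 124.9512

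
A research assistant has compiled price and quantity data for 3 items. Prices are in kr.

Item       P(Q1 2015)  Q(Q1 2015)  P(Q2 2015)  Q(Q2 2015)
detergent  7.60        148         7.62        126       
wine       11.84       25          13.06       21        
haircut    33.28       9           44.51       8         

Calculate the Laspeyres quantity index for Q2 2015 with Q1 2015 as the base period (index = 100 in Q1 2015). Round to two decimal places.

85.59

Laspeyres quantity index uses base-period prices as weights.
ΣP(Q1 2015)·Q(Q2 2015) = 7.60×126 + 11.84×21 + 33.28×8 = 957.6 + 248.64 + 266.24 = 1472.48
ΣP(Q1 2015)·Q(Q1 2015) = 7.60×148 + 11.84×25 + 33.28×9 = 1124.8 + 296 + 299.52 = 1720.32
Index = 1472.48 / 1720.32 × 100 = 85.5934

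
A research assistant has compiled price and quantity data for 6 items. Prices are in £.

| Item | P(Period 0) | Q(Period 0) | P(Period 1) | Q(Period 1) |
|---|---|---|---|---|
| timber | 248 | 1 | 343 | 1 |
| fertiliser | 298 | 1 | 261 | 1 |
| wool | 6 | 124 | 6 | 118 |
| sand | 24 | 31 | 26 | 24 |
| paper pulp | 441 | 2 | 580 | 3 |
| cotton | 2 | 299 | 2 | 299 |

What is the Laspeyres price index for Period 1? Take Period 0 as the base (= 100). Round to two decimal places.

Laspeyres price index uses base-period quantities as weights.
ΣP(Period 1)·Q(Period 0) = 343×1 + 261×1 + 6×124 + 26×31 + 580×2 + 2×299 = 343 + 261 + 744 + 806 + 1160 + 598 = 3912
ΣP(Period 0)·Q(Period 0) = 248×1 + 298×1 + 6×124 + 24×31 + 441×2 + 2×299 = 248 + 298 + 744 + 744 + 882 + 598 = 3514
Index = 3912 / 3514 × 100 = 111.3261

111.33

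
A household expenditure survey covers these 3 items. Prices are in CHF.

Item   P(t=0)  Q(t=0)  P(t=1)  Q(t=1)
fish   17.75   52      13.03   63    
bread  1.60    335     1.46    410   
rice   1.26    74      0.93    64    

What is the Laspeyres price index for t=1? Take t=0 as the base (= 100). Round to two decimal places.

79.59

Laspeyres price index uses base-period quantities as weights.
ΣP(t=1)·Q(t=0) = 13.03×52 + 1.46×335 + 0.93×74 = 677.56 + 489.1 + 68.82 = 1235.48
ΣP(t=0)·Q(t=0) = 17.75×52 + 1.60×335 + 1.26×74 = 923 + 536 + 93.24 = 1552.24
Index = 1235.48 / 1552.24 × 100 = 79.5934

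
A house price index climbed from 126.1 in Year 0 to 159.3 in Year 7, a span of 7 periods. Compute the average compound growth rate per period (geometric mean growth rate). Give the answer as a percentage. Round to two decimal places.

3.40%

Growth factor = (159.3/126.1)^(1/7) = (1.263283)^(1/7) = 1.033951
Growth rate = 1.033951 − 1 = 0.033951 = 3.3951%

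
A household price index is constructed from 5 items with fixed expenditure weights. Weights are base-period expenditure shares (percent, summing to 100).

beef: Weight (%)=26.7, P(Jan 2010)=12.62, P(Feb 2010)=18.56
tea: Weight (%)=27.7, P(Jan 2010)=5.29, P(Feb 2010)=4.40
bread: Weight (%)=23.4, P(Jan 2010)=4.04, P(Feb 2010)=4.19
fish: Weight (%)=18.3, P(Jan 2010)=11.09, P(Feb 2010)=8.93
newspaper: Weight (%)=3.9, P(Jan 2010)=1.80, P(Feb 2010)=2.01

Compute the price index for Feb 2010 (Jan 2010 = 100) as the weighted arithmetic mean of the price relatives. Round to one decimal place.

105.7

beef: 26.7 × (18.56/12.62) = 26.7 × 1.470681 = 39.2672
tea: 27.7 × (4.40/5.29) = 27.7 × 0.831758 = 23.0397
bread: 23.4 × (4.19/4.04) = 23.4 × 1.037129 = 24.2688
fish: 18.3 × (8.93/11.09) = 18.3 × 0.805230 = 14.7357
newspaper: 3.9 × (2.01/1.80) = 3.9 × 1.116667 = 4.3550
Index = Σ wᵢ·(p₁ᵢ/p₀ᵢ) = 39.2672 + 23.0397 + 24.2688 + 14.7357 + 4.3550 = 105.6664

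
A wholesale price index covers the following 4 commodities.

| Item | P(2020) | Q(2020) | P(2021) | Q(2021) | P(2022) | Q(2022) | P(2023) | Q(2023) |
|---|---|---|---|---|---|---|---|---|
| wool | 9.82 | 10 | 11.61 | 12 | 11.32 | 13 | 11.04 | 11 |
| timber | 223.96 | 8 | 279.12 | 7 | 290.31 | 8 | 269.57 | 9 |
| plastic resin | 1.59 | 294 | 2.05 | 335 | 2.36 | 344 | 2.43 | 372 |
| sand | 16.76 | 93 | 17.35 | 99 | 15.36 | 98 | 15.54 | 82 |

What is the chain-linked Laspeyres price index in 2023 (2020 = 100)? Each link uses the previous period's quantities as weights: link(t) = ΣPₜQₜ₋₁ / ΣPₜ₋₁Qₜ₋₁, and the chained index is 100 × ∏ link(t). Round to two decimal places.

Link 2020→2021:
ΣP(2021)Q(2020) = 11.61×10 + 279.12×8 + 2.05×294 + 17.35×93 = 116.1 + 2232.96 + 602.7 + 1613.55 = 4565.31
ΣP(2020)Q(2020) = 9.82×10 + 223.96×8 + 1.59×294 + 16.76×93 = 98.2 + 1791.68 + 467.46 + 1558.68 = 3916.02
link = 4565.31/3916.02 = 1.165804
Link 2021→2022:
ΣP(2022)Q(2021) = 11.32×12 + 290.31×7 + 2.36×335 + 15.36×99 = 135.84 + 2032.17 + 790.6 + 1520.64 = 4479.25
ΣP(2021)Q(2021) = 11.61×12 + 279.12×7 + 2.05×335 + 17.35×99 = 139.32 + 1953.84 + 686.75 + 1717.65 = 4497.56
link = 4479.25/4497.56 = 0.995929
Link 2022→2023:
ΣP(2023)Q(2022) = 11.04×13 + 269.57×8 + 2.43×344 + 15.54×98 = 143.52 + 2156.56 + 835.92 + 1522.92 = 4658.92
ΣP(2022)Q(2022) = 11.32×13 + 290.31×8 + 2.36×344 + 15.36×98 = 147.16 + 2322.48 + 811.84 + 1505.28 = 4786.76
link = 4658.92/4786.76 = 0.973293
Chained index = 100 × 1.165804 × 0.995929 × 0.973293 = 113.0049

113.00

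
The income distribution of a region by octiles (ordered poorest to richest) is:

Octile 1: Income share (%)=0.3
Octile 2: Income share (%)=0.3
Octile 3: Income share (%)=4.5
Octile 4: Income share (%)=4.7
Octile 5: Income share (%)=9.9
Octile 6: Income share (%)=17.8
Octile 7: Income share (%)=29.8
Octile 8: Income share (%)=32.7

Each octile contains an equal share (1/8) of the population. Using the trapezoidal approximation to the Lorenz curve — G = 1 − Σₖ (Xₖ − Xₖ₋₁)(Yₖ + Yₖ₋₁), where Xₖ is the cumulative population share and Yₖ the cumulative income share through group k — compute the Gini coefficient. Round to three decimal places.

Cumulative income shares Yₖ: 0.0030, 0.0060, 0.0510, 0.0980, 0.1970, 0.3750, 0.6730, 1.0000
Σ (Xₖ−Xₖ₋₁)(Yₖ+Yₖ₋₁) = (1/8)(0.0030+0.0000) + (1/8)(0.0060+0.0030) + (1/8)(0.0510+0.0060) + (1/8)(0.0980+0.0510) + (1/8)(0.1970+0.0980) + (1/8)(0.3750+0.1970) + (1/8)(0.6730+0.3750) + (1/8)(1.0000+0.6730)
  = 0.0004 + 0.0011 + 0.0071 + 0.0186 + 0.0369 + 0.0715 + 0.1310 + 0.2091 = 0.4758
G = 1 − 0.4758 = 0.5242

0.524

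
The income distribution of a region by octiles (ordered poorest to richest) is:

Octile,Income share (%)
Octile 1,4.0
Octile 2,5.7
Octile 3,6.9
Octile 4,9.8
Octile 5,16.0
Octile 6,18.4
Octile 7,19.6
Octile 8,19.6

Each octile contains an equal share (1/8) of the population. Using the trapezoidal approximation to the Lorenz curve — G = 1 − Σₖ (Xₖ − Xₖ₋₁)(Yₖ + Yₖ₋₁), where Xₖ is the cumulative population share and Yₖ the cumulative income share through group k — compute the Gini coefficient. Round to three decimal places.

0.274

Cumulative income shares Yₖ: 0.0400, 0.0970, 0.1660, 0.2640, 0.4240, 0.6080, 0.8040, 1.0000
Σ (Xₖ−Xₖ₋₁)(Yₖ+Yₖ₋₁) = (1/8)(0.0400+0.0000) + (1/8)(0.0970+0.0400) + (1/8)(0.1660+0.0970) + (1/8)(0.2640+0.1660) + (1/8)(0.4240+0.2640) + (1/8)(0.6080+0.4240) + (1/8)(0.8040+0.6080) + (1/8)(1.0000+0.8040)
  = 0.0050 + 0.0171 + 0.0329 + 0.0538 + 0.0860 + 0.1290 + 0.1765 + 0.2255 = 0.7258
G = 1 − 0.7258 = 0.2742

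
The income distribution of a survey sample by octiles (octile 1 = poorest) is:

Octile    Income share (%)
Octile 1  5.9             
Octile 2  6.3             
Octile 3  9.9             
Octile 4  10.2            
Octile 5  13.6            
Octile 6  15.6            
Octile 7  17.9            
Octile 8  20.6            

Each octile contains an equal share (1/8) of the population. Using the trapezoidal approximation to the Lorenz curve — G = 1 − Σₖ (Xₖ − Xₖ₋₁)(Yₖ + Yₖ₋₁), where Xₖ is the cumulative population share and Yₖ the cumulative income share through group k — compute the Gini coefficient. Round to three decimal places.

0.227

Cumulative income shares Yₖ: 0.0590, 0.1220, 0.2210, 0.3230, 0.4590, 0.6150, 0.7940, 1.0000
Σ (Xₖ−Xₖ₋₁)(Yₖ+Yₖ₋₁) = (1/8)(0.0590+0.0000) + (1/8)(0.1220+0.0590) + (1/8)(0.2210+0.1220) + (1/8)(0.3230+0.2210) + (1/8)(0.4590+0.3230) + (1/8)(0.6150+0.4590) + (1/8)(0.7940+0.6150) + (1/8)(1.0000+0.7940)
  = 0.0074 + 0.0226 + 0.0429 + 0.0680 + 0.0978 + 0.1343 + 0.1761 + 0.2243 = 0.7732
G = 1 − 0.7732 = 0.2268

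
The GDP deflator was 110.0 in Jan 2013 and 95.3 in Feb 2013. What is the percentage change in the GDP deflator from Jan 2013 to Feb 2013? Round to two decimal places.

-13.36%

Change = (95.3 − 110.0) / 110.0 × 100
       = -14.7 / 110.0 × 100 = -13.3636%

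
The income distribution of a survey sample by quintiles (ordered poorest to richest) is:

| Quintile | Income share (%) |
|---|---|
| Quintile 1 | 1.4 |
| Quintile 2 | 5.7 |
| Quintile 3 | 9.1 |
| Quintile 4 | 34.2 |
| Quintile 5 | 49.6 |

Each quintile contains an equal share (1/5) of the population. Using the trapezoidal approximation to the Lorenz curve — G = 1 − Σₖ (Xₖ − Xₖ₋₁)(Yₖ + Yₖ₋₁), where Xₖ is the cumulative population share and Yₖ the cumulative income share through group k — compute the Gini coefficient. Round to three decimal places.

0.500

Cumulative income shares Yₖ: 0.0140, 0.0710, 0.1620, 0.5040, 1.0000
Σ (Xₖ−Xₖ₋₁)(Yₖ+Yₖ₋₁) = (1/5)(0.0140+0.0000) + (1/5)(0.0710+0.0140) + (1/5)(0.1620+0.0710) + (1/5)(0.5040+0.1620) + (1/5)(1.0000+0.5040)
  = 0.0028 + 0.0170 + 0.0466 + 0.1332 + 0.3008 = 0.5004
G = 1 − 0.5004 = 0.4996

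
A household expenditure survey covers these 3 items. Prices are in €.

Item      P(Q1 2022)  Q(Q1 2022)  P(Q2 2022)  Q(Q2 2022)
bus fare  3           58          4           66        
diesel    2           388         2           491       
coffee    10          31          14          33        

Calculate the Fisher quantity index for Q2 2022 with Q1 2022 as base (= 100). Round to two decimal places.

Laspeyres component (base-period weights):
ΣP(Q1 2022)Q(Q2 2022) = 3×66 + 2×491 + 10×33 = 198 + 982 + 330 = 1510
ΣP(Q1 2022)Q(Q1 2022) = 3×58 + 2×388 + 10×31 = 174 + 776 + 310 = 1260
L = 1510 / 1260 × 100 = 119.8413
Paasche component (current-period weights):
ΣP(Q2 2022)Q(Q2 2022) = 4×66 + 2×491 + 14×33 = 264 + 982 + 462 = 1708
ΣP(Q2 2022)Q(Q1 2022) = 4×58 + 2×388 + 14×31 = 232 + 776 + 434 = 1442
P = 1708 / 1442 × 100 = 118.4466
Fisher = √(L × P) = √(119.8413 × 118.4466) = 119.1419

119.14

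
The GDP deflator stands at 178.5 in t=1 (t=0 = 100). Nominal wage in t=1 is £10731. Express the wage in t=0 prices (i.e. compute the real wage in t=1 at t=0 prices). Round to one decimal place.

Real = Nominal ÷ (Index/100) = 10731 ÷ (178.5/100)
     = 10731 ÷ 1.785 = 6011.7647

6011.8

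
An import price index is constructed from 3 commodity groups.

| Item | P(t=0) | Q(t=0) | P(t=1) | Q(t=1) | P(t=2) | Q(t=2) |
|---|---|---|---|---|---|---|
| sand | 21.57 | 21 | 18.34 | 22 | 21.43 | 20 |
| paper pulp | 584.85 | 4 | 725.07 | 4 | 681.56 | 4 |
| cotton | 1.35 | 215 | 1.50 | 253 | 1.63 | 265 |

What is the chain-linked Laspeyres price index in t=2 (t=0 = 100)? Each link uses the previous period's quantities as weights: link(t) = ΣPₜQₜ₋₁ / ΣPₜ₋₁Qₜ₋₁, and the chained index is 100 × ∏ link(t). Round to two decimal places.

Link t=0→t=1:
ΣP(t=1)Q(t=0) = 18.34×21 + 725.07×4 + 1.50×215 = 385.14 + 2900.28 + 322.5 = 3607.92
ΣP(t=0)Q(t=0) = 21.57×21 + 584.85×4 + 1.35×215 = 452.97 + 2339.4 + 290.25 = 3082.62
link = 3607.92/3082.62 = 1.170407
Link t=1→t=2:
ΣP(t=2)Q(t=1) = 21.43×22 + 681.56×4 + 1.63×253 = 471.46 + 2726.24 + 412.39 = 3610.09
ΣP(t=1)Q(t=1) = 18.34×22 + 725.07×4 + 1.50×253 = 403.48 + 2900.28 + 379.5 = 3683.26
link = 3610.09/3683.26 = 0.980134
Chained index = 100 × 1.170407 × 0.980134 = 114.7156

114.72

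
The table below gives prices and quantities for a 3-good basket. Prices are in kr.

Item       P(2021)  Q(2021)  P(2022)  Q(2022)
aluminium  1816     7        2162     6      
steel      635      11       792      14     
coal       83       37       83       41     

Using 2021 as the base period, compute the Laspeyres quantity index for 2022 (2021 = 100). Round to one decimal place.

101.8

Laspeyres quantity index uses base-period prices as weights.
ΣP(2021)·Q(2022) = 1816×6 + 635×14 + 83×41 = 10896 + 8890 + 3403 = 23189
ΣP(2021)·Q(2021) = 1816×7 + 635×11 + 83×37 = 12712 + 6985 + 3071 = 22768
Index = 23189 / 22768 × 100 = 101.8491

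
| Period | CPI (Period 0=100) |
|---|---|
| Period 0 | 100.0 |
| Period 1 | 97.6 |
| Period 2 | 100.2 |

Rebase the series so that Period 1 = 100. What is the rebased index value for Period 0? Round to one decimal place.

Rebased(Period 0) = 100.0 / 97.6 × 100 = 102.4590

102.5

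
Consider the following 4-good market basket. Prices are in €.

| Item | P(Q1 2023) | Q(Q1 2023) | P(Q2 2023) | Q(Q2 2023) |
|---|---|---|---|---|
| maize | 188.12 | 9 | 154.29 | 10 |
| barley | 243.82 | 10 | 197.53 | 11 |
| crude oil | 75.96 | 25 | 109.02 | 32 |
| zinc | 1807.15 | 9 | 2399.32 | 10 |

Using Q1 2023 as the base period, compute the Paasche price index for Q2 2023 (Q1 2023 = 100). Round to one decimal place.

124.5

Paasche price index uses current-period quantities as weights.
ΣP(Q2 2023)·Q(Q2 2023) = 154.29×10 + 197.53×11 + 109.02×32 + 2399.32×10 = 1542.9 + 2172.83 + 3488.64 + 23993.2 = 31197.57
ΣP(Q1 2023)·Q(Q2 2023) = 188.12×10 + 243.82×11 + 75.96×32 + 1807.15×10 = 1881.2 + 2682.02 + 2430.72 + 18071.5 = 25065.44
Index = 31197.57 / 25065.44 × 100 = 124.4645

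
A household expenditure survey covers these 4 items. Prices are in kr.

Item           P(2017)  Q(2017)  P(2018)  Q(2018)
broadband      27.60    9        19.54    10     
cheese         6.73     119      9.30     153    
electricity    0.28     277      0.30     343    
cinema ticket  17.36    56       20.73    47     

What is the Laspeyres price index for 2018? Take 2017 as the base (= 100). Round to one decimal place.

120.4

Laspeyres price index uses base-period quantities as weights.
ΣP(2018)·Q(2017) = 19.54×9 + 9.30×119 + 0.30×277 + 20.73×56 = 175.86 + 1106.7 + 83.1 + 1160.88 = 2526.54
ΣP(2017)·Q(2017) = 27.60×9 + 6.73×119 + 0.28×277 + 17.36×56 = 248.4 + 800.87 + 77.56 + 972.16 = 2098.99
Index = 2526.54 / 2098.99 × 100 = 120.3693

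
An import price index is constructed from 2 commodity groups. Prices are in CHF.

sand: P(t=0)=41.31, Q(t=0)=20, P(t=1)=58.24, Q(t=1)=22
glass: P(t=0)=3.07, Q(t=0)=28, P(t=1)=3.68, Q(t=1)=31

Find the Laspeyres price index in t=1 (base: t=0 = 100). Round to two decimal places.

138.99

Laspeyres price index uses base-period quantities as weights.
ΣP(t=1)·Q(t=0) = 58.24×20 + 3.68×28 = 1164.8 + 103.04 = 1267.84
ΣP(t=0)·Q(t=0) = 41.31×20 + 3.07×28 = 826.2 + 85.96 = 912.16
Index = 1267.84 / 912.16 × 100 = 138.9932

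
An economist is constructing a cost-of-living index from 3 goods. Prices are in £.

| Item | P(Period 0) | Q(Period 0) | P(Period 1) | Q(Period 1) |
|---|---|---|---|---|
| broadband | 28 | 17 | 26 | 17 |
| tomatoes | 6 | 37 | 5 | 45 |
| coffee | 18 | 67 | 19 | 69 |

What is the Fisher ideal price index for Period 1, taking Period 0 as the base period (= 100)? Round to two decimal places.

99.64

Laspeyres component (base-period weights):
ΣP(Period 1)Q(Period 0) = 26×17 + 5×37 + 19×67 = 442 + 185 + 1273 = 1900
ΣP(Period 0)Q(Period 0) = 28×17 + 6×37 + 18×67 = 476 + 222 + 1206 = 1904
L = 1900 / 1904 × 100 = 99.7899
Paasche component (current-period weights):
ΣP(Period 1)Q(Period 1) = 26×17 + 5×45 + 19×69 = 442 + 225 + 1311 = 1978
ΣP(Period 0)Q(Period 1) = 28×17 + 6×45 + 18×69 = 476 + 270 + 1242 = 1988
P = 1978 / 1988 × 100 = 99.4970
Fisher = √(L × P) = √(99.7899 × 99.4970) = 99.6433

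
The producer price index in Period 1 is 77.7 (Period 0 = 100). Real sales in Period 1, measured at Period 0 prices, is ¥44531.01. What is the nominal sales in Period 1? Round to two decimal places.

Nominal = Real × (Index/100) = 44531.01 × (77.7/100)
        = 44531.01 × 0.777 = 34600.5948

34600.59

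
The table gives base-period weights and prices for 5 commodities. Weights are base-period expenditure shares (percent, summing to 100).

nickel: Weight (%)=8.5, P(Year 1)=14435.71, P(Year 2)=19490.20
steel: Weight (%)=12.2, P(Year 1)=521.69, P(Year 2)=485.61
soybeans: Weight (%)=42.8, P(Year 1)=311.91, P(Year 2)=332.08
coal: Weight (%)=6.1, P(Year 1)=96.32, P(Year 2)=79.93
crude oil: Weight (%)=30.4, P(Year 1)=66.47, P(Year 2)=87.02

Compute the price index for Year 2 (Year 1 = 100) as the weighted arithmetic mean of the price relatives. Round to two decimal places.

113.26

nickel: 8.5 × (19490.20/14435.71) = 8.5 × 1.350138 = 11.4762
steel: 12.2 × (485.61/521.69) = 12.2 × 0.930840 = 11.3562
soybeans: 42.8 × (332.08/311.91) = 42.8 × 1.064666 = 45.5677
coal: 6.1 × (79.93/96.32) = 6.1 × 0.829838 = 5.0620
crude oil: 30.4 × (87.02/66.47) = 30.4 × 1.309162 = 39.7985
Index = Σ wᵢ·(p₁ᵢ/p₀ᵢ) = 11.4762 + 11.3562 + 45.5677 + 5.0620 + 39.7985 = 113.2607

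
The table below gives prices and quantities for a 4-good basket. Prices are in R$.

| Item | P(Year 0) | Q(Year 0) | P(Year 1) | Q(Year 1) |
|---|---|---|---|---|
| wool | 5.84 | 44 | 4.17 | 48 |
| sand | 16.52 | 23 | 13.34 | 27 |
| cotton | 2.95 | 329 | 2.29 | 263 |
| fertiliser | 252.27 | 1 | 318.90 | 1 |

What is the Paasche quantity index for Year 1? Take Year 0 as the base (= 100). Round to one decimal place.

94.8

Paasche quantity index uses current-period prices as weights.
ΣP(Year 1)·Q(Year 1) = 4.17×48 + 13.34×27 + 2.29×263 + 318.90×1 = 200.16 + 360.18 + 602.27 + 318.9 = 1481.51
ΣP(Year 1)·Q(Year 0) = 4.17×44 + 13.34×23 + 2.29×329 + 318.90×1 = 183.48 + 306.82 + 753.41 + 318.9 = 1562.61
Index = 1481.51 / 1562.61 × 100 = 94.8100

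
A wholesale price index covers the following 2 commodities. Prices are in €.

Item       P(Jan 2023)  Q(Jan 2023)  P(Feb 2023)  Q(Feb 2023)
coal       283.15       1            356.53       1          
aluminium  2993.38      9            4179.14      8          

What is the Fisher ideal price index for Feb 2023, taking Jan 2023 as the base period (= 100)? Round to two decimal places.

Laspeyres component (base-period weights):
ΣP(Feb 2023)Q(Jan 2023) = 356.53×1 + 4179.14×9 = 356.53 + 37612.26 = 37968.79
ΣP(Jan 2023)Q(Jan 2023) = 283.15×1 + 2993.38×9 = 283.15 + 26940.42 = 27223.57
L = 37968.79 / 27223.57 × 100 = 139.4703
Paasche component (current-period weights):
ΣP(Feb 2023)Q(Feb 2023) = 356.53×1 + 4179.14×8 = 356.53 + 33433.12 = 33789.65
ΣP(Jan 2023)Q(Feb 2023) = 283.15×1 + 2993.38×8 = 283.15 + 23947.04 = 24230.19
P = 33789.65 / 24230.19 × 100 = 139.4527
Fisher = √(L × P) = √(139.4703 × 139.4527) = 139.4615

139.46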